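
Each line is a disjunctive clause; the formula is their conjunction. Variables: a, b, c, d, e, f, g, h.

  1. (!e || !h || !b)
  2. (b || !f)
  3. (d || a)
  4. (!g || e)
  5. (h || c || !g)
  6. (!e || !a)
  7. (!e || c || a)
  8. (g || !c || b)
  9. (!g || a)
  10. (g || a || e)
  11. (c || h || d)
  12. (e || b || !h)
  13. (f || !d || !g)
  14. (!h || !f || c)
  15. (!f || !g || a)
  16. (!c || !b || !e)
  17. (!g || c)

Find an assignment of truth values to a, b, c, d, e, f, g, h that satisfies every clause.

a=True, b=True, c=True, d=False, e=False, f=True, g=False, h=False

Check each clause:
  1. (!h || !e || !b) — !h is true.
  2. (!f || b) — b is true.
  3. (a || d) — a is true.
  4. (!g || e) — !g is true.
  5. (!g || c || h) — !g is true.
  6. (!e || !a) — !e is true.
  7. (a || c || !e) — a is true.
  8. (!c || b || g) — b is true.
  9. (a || !g) — !g is true.
  10. (g || e || a) — a is true.
  11. (h || d || c) — c is true.
  12. (!h || e || b) — !h is true.
  13. (!g || !d || f) — !g is true.
  14. (c || !f || !h) — !h is true.
  15. (!g || a || !f) — a is true.
  16. (!c || !e || !b) — !e is true.
  17. (!g || c) — !g is true.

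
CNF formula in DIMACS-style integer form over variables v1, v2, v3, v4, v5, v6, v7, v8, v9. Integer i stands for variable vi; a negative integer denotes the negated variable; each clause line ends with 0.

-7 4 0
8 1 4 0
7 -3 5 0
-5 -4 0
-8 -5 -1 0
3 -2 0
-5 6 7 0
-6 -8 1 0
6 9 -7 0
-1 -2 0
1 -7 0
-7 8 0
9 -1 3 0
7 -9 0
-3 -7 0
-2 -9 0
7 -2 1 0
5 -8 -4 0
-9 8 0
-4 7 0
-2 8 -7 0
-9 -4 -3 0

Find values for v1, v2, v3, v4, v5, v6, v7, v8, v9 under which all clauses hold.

v2 occurs only negated in the remaining clauses — set v2 = False.
Branch on v1: take v1 = False.
  then v7 is forced to False.
  then v9 is forced to False.
  then v4 is forced to False.
  then v8 is forced to True.
  then v6 is forced to False.
  then v5 is forced to False.
  then v3 is forced to False.

v1=F  v2=F  v3=F  v4=F  v5=F  v6=F  v7=F  v8=T  v9=F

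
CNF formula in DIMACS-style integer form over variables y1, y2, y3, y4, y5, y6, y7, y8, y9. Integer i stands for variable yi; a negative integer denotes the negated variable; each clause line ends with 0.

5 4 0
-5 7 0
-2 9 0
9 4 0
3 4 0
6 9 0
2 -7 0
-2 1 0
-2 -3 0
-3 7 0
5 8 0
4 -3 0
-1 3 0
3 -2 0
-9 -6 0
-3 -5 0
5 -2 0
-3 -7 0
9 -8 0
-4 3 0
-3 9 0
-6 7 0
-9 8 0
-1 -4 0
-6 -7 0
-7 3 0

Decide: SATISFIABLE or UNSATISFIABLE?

y3 = True:
  propagation gives y2=False, y7=False; an empty clause results — contradiction.
y3 = False:
  propagation gives y4=True; an empty clause results — contradiction.
Every branch closes, so no satisfying assignment exists.

UNSATISFIABLE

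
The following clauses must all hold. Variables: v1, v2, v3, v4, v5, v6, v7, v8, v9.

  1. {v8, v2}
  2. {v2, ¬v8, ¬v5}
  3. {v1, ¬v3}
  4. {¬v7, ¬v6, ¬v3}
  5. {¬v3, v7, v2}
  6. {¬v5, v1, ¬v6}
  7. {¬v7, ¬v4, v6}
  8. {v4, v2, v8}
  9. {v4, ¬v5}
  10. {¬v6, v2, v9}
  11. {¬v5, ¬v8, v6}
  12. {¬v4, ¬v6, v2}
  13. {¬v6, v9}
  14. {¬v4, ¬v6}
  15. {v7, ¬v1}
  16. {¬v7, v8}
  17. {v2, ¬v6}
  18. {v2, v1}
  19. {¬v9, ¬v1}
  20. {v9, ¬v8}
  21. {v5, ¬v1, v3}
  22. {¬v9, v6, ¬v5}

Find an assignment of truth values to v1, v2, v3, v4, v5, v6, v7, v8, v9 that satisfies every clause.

v1 = F  v2 = T  v3 = F  v4 = F  v5 = F  v6 = F  v7 = F  v8 = F  v9 = F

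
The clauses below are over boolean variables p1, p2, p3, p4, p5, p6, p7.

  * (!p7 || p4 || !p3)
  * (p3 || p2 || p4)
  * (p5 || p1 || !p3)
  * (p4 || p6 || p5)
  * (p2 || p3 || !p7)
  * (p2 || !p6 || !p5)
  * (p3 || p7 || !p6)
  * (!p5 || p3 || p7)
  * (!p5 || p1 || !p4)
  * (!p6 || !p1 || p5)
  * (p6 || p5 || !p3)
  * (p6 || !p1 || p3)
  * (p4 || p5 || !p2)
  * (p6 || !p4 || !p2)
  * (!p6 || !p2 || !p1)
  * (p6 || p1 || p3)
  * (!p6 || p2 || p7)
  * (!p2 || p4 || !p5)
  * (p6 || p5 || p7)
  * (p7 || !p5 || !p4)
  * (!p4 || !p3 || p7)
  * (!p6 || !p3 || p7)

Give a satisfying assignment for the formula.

p1 = True  p2 = False  p3 = True  p4 = False  p5 = True  p6 = False  p7 = False

Set p1 = True and propagate.
Try p2 = False.
For the remaining variables, p3 = True, p4 = False, p5 = True, p6 = False, p7 = False works.
Check each clause:
  1. (!p7 || p4 || !p3) — !p7 is true.
  2. (p2 || p3 || p4) — p3 is true.
  3. (!p3 || p1 || p5) — p5 is true.
  4. (p5 || p4 || p6) — p5 is true.
  5. (p2 || p3 || !p7) — !p7 is true.
  6. (!p5 || !p6 || p2) — !p6 is true.
  7. (!p6 || p7 || p3) — !p6 is true.
  8. (p7 || p3 || !p5) — p3 is true.
  9. (!p4 || !p5 || p1) — p1 is true.
  10. (p5 || !p6 || !p1) — !p6 is true.
  11. (p6 || p5 || !p3) — p5 is true.
  12. (p6 || p3 || !p1) — p3 is true.
  13. (!p2 || p4 || p5) — p5 is true.
  14. (!p2 || !p4 || p6) — !p4 is true.
  15. (!p6 || !p2 || !p1) — !p6 is true.
  16. (p1 || p6 || p3) — p1 is true.
  17. (!p6 || p7 || p2) — !p6 is true.
  18. (!p5 || p4 || !p2) — !p2 is true.
  19. (p7 || p5 || p6) — p5 is true.
  20. (p7 || !p4 || !p5) — !p4 is true.
  21. (!p4 || p7 || !p3) — !p4 is true.
  22. (!p6 || p7 || !p3) — !p6 is true.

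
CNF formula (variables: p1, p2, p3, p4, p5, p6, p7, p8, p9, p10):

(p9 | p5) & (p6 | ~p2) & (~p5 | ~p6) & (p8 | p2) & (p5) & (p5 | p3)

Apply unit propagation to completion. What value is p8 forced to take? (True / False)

(p5) is a unit clause: p5 = True.
In (~p5 | ~p6), ~p5 is now false; ~p6 must hold, so p6 = False.
(~p2 | p6) with p6 = False leaves only ~p2, so p2 = False.
(p8 | p2) with p2 = False leaves only p8, so p8 = True.

True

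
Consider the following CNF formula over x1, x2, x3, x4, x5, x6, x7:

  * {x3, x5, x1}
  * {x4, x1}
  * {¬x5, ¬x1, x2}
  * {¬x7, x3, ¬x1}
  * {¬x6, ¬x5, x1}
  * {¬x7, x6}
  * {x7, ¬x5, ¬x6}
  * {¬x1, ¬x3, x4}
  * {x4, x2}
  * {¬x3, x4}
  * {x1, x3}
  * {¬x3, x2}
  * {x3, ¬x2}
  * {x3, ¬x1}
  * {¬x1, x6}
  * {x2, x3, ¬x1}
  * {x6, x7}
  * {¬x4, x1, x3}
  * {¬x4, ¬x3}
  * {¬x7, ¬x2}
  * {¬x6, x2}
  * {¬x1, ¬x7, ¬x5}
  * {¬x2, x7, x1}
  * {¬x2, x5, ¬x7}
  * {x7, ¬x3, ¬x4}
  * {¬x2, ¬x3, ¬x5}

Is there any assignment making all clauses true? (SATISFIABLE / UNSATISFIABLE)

x1 = True:
  propagation gives x3=True, x4=True; an empty clause results — contradiction.
x1 = False:
  propagation gives x4=True, x3=True; an empty clause results — contradiction.
Every branch closes, so no satisfying assignment exists.

UNSATISFIABLE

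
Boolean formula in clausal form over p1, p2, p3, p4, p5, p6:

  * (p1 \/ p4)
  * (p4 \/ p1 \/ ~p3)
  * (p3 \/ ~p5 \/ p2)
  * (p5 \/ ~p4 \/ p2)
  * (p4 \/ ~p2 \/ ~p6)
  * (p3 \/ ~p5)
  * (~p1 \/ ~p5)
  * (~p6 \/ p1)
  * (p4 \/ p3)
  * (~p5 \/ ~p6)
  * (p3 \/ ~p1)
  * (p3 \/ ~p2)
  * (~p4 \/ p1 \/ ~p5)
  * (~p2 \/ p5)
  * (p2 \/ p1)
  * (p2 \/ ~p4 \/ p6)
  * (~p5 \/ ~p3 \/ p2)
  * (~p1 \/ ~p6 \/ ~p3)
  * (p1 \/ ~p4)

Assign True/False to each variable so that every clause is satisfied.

p1=T, p2=F, p3=T, p4=F, p5=F, p6=F

Try p1 = True.
  then p5 is forced to False.
  then p3 is forced to True.
  then p2 is forced to False.
  then p4 is forced to False.
  then p6 is forced to False.
Every clause has at least one true literal under this assignment.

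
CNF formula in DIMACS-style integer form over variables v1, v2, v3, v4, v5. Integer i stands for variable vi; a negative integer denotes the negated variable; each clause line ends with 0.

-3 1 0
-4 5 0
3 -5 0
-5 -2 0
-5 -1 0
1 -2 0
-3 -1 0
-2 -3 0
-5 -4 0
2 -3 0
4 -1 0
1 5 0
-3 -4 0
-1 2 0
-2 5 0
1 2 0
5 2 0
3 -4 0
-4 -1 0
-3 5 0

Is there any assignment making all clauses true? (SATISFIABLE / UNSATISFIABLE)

UNSATISFIABLE

v1 = True:
  propagation gives v5=False, v4=False; an empty clause results — contradiction.
v1 = False:
  propagation gives v3=False, v5=False; an empty clause results — contradiction.
Every branch closes, so no satisfying assignment exists.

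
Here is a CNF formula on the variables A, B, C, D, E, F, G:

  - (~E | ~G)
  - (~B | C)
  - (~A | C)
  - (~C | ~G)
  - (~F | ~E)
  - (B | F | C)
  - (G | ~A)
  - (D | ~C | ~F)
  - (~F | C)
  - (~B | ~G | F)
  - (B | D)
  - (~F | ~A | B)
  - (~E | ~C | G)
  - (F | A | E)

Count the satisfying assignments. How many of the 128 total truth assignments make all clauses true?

Satisfying assignments:
  A=F B=F C=T D=T E=F F=T G=F
  A=F B=T C=T D=T E=F F=T G=F
That's 2 in total.

2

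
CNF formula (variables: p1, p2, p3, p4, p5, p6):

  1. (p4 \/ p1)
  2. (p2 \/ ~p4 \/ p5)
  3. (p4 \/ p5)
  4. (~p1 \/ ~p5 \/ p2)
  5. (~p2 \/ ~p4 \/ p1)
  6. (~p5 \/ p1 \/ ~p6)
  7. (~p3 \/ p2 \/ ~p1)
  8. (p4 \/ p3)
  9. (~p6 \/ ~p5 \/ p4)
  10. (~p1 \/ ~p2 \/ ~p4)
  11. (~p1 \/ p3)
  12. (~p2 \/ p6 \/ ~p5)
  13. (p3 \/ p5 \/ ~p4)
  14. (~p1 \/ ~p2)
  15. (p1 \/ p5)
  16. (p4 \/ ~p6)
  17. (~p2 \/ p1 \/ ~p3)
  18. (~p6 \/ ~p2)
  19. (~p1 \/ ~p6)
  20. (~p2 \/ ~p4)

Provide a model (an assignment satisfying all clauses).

p1 = False  p2 = False  p3 = False  p4 = True  p5 = True  p6 = False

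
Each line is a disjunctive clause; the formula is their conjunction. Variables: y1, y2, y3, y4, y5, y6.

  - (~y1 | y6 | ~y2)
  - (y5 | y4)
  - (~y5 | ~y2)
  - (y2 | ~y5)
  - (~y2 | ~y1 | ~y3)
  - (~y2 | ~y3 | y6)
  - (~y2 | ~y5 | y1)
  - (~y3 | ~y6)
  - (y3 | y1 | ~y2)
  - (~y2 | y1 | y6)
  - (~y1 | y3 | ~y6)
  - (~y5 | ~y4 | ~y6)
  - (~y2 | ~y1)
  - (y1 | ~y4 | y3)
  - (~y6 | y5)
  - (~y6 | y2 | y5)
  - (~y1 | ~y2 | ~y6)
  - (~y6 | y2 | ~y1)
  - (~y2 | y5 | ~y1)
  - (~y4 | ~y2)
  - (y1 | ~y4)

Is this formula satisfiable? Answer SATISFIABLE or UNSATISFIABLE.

SATISFIABLE

Branch on y1: take y1 = True.
  then y2 is forced to False.
  then y5 is forced to False.
  then y4 is forced to True.
  then y6 is forced to False.
y3 is now unconstrained; take y3 = True.
So y1 = True, y2 = False, y3 = True, y4 = True, y5 = False, y6 = False is a satisfying assignment.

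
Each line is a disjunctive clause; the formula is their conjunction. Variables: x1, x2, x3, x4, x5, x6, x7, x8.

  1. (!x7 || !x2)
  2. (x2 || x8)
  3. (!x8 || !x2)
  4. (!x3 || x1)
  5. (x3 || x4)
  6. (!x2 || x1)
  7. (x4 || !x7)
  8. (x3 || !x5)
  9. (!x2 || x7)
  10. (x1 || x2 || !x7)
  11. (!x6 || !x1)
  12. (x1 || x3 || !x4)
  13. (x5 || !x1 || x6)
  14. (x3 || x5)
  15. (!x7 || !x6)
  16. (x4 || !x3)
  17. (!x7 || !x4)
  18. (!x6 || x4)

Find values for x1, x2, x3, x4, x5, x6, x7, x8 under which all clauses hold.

Try x1 = True.
  then x6 is forced to False.
  then x5 is forced to True.
  then x3 is forced to True.
  then x4 is forced to True.
  then x7 is forced to False.
  then x2 is forced to False.
  then x8 is forced to True.
Every clause has at least one true literal under this assignment.

x1=1, x2=0, x3=1, x4=1, x5=1, x6=0, x7=0, x8=1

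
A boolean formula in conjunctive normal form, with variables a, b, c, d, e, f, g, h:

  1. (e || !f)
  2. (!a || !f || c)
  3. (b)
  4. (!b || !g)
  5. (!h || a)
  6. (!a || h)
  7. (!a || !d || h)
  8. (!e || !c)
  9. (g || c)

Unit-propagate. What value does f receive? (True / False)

(b) is a unit clause: b = True.
In (!g || !b), !b is now false; !g must hold, so g = False.
From (c || g) and g = False: c = True.
(!c || !e) with c = True leaves only !e, so e = False.
(!f || e): since e = False, the clause reduces to (!f). f = False.

False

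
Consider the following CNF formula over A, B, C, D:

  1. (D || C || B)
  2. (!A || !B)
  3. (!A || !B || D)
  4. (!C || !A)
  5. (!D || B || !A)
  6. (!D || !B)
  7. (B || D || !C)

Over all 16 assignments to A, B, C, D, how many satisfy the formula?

4

Satisfying assignments:
  A=F B=F C=F D=T
  A=F B=F C=T D=T
  A=F B=T C=F D=F
  A=F B=T C=T D=F
That's 4 in total.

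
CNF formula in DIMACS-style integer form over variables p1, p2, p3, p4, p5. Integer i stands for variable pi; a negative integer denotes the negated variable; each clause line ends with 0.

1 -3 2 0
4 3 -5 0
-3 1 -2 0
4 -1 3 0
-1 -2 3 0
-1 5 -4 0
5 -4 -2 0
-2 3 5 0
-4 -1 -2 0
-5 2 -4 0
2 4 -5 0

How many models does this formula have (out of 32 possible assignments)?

The models are:
  p1=0 p2=0 p3=0 p4=0 p5=0
  p1=0 p2=0 p3=0 p4=1 p5=0
  p1=0 p2=1 p3=0 p4=1 p5=1
  p1=1 p2=0 p3=1 p4=0 p5=0
  p1=1 p2=1 p3=1 p4=0 p5=0
  p1=1 p2=1 p3=1 p4=0 p5=1
That's 6 in total.

6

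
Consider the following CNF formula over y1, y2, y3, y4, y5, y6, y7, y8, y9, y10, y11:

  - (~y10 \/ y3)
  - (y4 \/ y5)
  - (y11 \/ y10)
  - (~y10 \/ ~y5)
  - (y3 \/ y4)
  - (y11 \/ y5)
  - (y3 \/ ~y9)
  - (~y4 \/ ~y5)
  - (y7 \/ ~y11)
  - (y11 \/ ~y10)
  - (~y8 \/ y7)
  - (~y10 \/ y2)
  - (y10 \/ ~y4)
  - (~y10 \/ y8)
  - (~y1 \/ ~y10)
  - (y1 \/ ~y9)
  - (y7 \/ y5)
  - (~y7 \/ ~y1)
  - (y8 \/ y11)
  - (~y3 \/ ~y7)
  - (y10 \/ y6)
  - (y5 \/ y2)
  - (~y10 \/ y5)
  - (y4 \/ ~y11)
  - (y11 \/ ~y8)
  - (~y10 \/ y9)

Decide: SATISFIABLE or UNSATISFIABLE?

UNSATISFIABLE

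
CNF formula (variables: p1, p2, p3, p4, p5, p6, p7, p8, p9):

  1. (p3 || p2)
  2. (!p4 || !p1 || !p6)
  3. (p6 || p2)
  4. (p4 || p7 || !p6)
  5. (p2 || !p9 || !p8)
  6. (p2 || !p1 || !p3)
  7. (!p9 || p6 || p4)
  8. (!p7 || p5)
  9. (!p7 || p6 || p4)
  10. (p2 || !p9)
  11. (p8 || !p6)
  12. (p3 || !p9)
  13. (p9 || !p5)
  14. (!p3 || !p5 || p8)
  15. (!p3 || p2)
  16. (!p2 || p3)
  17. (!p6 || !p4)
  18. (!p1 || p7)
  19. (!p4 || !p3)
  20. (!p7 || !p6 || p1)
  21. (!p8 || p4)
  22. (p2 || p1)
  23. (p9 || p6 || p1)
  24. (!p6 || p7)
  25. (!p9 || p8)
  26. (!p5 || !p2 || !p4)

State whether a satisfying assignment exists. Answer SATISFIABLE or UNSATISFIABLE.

UNSATISFIABLE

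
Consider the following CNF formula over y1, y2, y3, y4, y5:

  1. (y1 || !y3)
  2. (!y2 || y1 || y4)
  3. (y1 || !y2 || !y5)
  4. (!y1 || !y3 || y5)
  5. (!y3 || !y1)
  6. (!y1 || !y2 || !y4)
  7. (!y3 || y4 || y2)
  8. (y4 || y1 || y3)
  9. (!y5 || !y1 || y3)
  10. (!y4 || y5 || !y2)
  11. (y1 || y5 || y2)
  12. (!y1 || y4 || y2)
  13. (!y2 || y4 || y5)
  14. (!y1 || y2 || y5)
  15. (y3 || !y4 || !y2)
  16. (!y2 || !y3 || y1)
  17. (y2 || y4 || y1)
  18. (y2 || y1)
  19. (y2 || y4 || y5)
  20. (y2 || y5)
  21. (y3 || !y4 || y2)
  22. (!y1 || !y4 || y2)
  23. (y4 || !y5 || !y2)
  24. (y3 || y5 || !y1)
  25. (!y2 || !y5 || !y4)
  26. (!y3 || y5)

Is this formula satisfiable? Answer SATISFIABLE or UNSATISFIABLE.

UNSATISFIABLE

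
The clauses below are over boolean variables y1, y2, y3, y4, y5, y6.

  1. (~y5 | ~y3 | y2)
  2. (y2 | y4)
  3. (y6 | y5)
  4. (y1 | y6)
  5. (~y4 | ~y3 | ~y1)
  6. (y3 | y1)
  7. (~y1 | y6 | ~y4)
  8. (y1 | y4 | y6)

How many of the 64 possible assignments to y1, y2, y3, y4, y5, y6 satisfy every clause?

Case analysis on y1 and y4:
  y1=T, y4=T: remaining (y2,y3,y5,y6) ∈ {(F,F,F,T); (F,F,T,T); (T,F,F,T); (T,F,T,T)} — 4.
  y1=T, y4=F: y3 free; 3 ways for (y2,y5,y6) × 2^1 = 6.
  y1=F, y4=T: remaining (y2,y3,y5,y6) ∈ {(F,T,F,T); (T,T,F,T); (T,T,T,T)} — 3.
  y1=F, y4=F: remaining (y2,y3,y5,y6) ∈ {(T,T,F,T); (T,T,T,T)} — 2.
Total: 4 + 6 + 3 + 2 = 15.

15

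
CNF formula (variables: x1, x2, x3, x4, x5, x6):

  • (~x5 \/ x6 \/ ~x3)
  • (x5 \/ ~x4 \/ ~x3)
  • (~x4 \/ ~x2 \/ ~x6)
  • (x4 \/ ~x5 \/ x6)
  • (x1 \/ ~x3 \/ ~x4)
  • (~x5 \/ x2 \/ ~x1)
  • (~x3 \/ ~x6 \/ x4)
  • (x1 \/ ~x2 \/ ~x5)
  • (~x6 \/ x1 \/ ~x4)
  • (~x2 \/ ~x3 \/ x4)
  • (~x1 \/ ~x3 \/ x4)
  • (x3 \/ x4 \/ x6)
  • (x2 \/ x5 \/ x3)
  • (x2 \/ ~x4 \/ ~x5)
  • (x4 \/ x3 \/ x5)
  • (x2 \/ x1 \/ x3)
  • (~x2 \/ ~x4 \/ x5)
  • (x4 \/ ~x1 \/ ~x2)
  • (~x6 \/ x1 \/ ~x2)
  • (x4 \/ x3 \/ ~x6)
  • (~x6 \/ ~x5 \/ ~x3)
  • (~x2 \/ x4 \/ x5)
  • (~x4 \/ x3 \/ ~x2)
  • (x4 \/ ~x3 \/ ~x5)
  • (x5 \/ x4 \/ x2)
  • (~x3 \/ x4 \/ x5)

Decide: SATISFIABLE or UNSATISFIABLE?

UNSATISFIABLE

x4 = True:
  x2 = True:
    propagation gives x6=False, x5=True, x3=False; an empty clause results — contradiction.
  x2 = False:
    propagation gives x5=False, x3=False; an empty clause results — contradiction.
x4 = False:
  x3 = True:
    propagation gives x6=False, x5=False; an empty clause results — contradiction.
  x3 = False:
    propagation gives x6=True; an empty clause results — contradiction.
Every branch closes, so no satisfying assignment exists.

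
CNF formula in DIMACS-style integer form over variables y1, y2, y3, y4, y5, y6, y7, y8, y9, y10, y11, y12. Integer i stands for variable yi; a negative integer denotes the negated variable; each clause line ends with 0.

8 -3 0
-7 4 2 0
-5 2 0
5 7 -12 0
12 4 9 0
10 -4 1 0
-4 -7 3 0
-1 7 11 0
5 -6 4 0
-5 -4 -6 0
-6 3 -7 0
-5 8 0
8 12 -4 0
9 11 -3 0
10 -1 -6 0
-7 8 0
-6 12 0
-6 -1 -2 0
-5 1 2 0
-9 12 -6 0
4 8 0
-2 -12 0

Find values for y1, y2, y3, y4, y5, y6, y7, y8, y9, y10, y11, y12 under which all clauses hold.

y1=F, y2=T, y3=T, y4=T, y5=T, y6=F, y7=T, y8=T, y9=F, y10=T, y11=T, y12=F

y6 occurs only negated in the remaining clauses — set y6 = False.
y8 occurs only positively in the remaining clauses — set y8 = True.
Set y1 = False and propagate.
Set y2 = True and propagate.
  then y12 is forced to False.
The remaining clauses are satisfied by y3 = True, y4 = True, y5 = True, y7 = True, y9 = False, y10 = True, y11 = True.
Check each clause:
  1. (y8 || !y3) — y8 is true.
  2. (y4 || !y7 || y2) — y2 is true.
  3. (y2 || !y5) — y2 is true.
  4. (y5 || y7 || !y12) — !y12 is true.
  5. (y9 || y4 || y12) — y4 is true.
  6. (y1 || !y4 || y10) — y10 is true.
  7. (y3 || !y4 || !y7) — y3 is true.
  8. (!y1 || y11 || y7) — y11 is true.
  9. (!y6 || y5 || y4) — !y6 is true.
  10. (!y6 || !y5 || !y4) — !y6 is true.
  11. (!y7 || !y6 || y3) — !y6 is true.
  12. (y8 || !y5) — y8 is true.
  13. (y8 || y12 || !y4) — y8 is true.
  14. (y9 || !y3 || y11) — y11 is true.
  15. (!y6 || y10 || !y1) — !y6 is true.
  16. (!y7 || y8) — y8 is true.
  17. (y12 || !y6) — !y6 is true.
  18. (!y2 || !y6 || !y1) — !y6 is true.
  19. (y2 || !y5 || y1) — y2 is true.
  20. (y12 || !y9 || !y6) — !y6 is true.
  21. (y8 || y4) — y8 is true.
  22. (!y12 || !y2) — !y12 is true.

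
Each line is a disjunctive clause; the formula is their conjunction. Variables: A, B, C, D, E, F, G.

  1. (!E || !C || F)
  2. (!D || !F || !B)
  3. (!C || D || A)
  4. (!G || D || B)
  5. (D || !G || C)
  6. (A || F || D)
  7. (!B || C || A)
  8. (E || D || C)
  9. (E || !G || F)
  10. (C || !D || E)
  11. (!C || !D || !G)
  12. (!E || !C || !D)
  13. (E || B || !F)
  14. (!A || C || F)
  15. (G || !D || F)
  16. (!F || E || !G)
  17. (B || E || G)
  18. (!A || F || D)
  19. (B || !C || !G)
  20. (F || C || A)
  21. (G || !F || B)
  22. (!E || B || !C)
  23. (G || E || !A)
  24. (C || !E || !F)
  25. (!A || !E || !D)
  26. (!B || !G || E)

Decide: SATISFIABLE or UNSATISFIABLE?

SATISFIABLE

Set A = True and propagate.
Branch on B: take B = True.
For the remaining variables, C = True, D = False, E = True, F = True, G = False works.
Every clause has at least one true literal under this assignment.
So A = T, B = T, C = T, D = F, E = T, F = T, G = F is a satisfying assignment.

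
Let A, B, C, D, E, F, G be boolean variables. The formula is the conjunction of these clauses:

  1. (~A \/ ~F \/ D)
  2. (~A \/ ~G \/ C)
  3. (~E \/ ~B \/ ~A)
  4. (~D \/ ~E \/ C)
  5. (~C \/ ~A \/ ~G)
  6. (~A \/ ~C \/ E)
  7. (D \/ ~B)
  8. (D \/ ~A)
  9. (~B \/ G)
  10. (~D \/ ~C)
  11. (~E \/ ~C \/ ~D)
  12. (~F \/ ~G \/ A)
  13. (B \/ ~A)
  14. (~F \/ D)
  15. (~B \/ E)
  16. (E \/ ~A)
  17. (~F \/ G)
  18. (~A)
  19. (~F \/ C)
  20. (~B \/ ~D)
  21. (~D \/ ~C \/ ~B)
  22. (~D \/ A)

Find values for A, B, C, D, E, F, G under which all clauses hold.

A=False  B=False  C=True  D=False  E=True  F=False  G=True

Check each clause:
  1. (~A \/ ~F \/ D) — ~F is true.
  2. (C \/ ~G \/ ~A) — C is true.
  3. (~B \/ ~A \/ ~E) — ~A is true.
  4. (~D \/ C \/ ~E) — C is true.
  5. (~A \/ ~C \/ ~G) — ~A is true.
  6. (~A \/ ~C \/ E) — E is true.
  7. (~B \/ D) — ~B is true.
  8. (~A \/ D) — ~A is true.
  9. (~B \/ G) — ~B is true.
  10. (~C \/ ~D) — ~D is true.
  11. (~D \/ ~C \/ ~E) — ~D is true.
  12. (~F \/ A \/ ~G) — ~F is true.
  13. (~A \/ B) — ~A is true.
  14. (~F \/ D) — ~F is true.
  15. (E \/ ~B) — E is true.
  16. (E \/ ~A) — E is true.
  17. (G \/ ~F) — ~F is true.
  18. (~A) — ~A is true.
  19. (~F \/ C) — ~F is true.
  20. (~D \/ ~B) — ~D is true.
  21. (~C \/ ~D \/ ~B) — ~D is true.
  22. (~D \/ A) — ~D is true.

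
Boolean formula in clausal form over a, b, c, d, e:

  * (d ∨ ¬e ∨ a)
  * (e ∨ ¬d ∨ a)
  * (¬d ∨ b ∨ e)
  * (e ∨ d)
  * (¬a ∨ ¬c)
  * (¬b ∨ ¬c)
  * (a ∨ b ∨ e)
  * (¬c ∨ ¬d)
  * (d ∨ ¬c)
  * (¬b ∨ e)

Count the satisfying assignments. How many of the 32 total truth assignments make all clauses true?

6

Satisfying assignments:
  a=F b=F c=F d=T e=T
  a=F b=T c=F d=T e=T
  a=T b=F c=F d=F e=T
  a=T b=F c=F d=T e=T
  a=T b=T c=F d=F e=T
  a=T b=T c=F d=T e=T
That's 6 in total.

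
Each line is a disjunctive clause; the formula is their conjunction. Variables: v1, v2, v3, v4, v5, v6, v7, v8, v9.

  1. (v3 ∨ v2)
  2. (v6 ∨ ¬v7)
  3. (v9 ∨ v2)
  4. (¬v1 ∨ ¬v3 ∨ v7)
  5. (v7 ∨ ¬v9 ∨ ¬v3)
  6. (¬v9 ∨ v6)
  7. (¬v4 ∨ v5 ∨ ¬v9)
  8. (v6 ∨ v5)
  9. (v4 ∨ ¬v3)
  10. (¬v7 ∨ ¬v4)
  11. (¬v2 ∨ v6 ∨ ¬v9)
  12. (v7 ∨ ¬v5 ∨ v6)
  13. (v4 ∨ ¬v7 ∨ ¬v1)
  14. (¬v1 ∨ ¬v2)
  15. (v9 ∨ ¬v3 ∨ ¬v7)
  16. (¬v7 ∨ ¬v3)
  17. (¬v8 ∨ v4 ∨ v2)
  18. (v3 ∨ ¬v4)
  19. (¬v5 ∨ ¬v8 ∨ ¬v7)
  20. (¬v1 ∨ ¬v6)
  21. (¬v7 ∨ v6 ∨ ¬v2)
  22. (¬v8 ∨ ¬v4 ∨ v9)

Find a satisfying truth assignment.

Pure literal: v1 appears only negated; assign v1 = False.
v8 occurs only negated in the remaining clauses — set v8 = False.
Try v2 = True.
The remaining clauses are satisfied by v3 = True, v4 = True, v5 = True, v6 = True, v7 = False, v9 = False.
Check each clause:
  1. (v3 ∨ v2) — v2 is true.
  2. (¬v7 ∨ v6) — ¬v7 is true.
  3. (v2 ∨ v9) — v2 is true.
  4. (¬v3 ∨ ¬v1 ∨ v7) — ¬v1 is true.
  5. (v7 ∨ ¬v9 ∨ ¬v3) — ¬v9 is true.
  6. (¬v9 ∨ v6) — v6 is true.
  7. (¬v9 ∨ ¬v4 ∨ v5) — v5 is true.
  8. (v5 ∨ v6) — v5 is true.
  9. (¬v3 ∨ v4) — v4 is true.
  10. (¬v4 ∨ ¬v7) — ¬v7 is true.
  11. (¬v2 ∨ ¬v9 ∨ v6) — ¬v9 is true.
  12. (¬v5 ∨ v7 ∨ v6) — v6 is true.
  13. (¬v1 ∨ ¬v7 ∨ v4) — ¬v7 is true.
  14. (¬v1 ∨ ¬v2) — ¬v1 is true.
  15. (¬v7 ∨ v9 ∨ ¬v3) — ¬v7 is true.
  16. (¬v3 ∨ ¬v7) — ¬v7 is true.
  17. (v4 ∨ v2 ∨ ¬v8) — ¬v8 is true.
  18. (¬v4 ∨ v3) — v3 is true.
  19. (¬v8 ∨ ¬v7 ∨ ¬v5) — ¬v8 is true.
  20. (¬v1 ∨ ¬v6) — ¬v1 is true.
  21. (¬v2 ∨ v6 ∨ ¬v7) — ¬v7 is true.
  22. (¬v4 ∨ ¬v8 ∨ v9) — ¬v8 is true.

v1=False, v2=True, v3=True, v4=True, v5=True, v6=True, v7=False, v8=False, v9=False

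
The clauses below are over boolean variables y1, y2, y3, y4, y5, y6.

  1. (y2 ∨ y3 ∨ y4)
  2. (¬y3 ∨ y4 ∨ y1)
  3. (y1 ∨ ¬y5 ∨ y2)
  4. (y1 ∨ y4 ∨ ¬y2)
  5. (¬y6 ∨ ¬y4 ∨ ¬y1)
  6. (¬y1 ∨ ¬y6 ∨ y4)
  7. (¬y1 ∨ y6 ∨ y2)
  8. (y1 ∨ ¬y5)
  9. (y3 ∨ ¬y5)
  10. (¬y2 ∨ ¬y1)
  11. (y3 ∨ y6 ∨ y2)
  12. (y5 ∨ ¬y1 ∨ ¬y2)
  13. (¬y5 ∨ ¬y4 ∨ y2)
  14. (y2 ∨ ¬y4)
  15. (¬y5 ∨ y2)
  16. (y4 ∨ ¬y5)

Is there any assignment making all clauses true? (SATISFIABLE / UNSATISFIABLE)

SATISFIABLE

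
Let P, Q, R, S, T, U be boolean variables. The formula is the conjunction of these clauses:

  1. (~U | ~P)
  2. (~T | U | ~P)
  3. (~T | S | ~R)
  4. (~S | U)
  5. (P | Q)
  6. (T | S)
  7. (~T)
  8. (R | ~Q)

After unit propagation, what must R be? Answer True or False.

True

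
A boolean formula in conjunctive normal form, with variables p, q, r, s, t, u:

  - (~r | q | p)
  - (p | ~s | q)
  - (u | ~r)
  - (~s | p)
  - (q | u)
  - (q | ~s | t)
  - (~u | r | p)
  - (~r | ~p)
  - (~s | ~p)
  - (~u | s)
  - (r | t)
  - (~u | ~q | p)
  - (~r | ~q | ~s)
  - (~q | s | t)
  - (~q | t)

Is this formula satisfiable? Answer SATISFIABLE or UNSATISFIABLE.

SATISFIABLE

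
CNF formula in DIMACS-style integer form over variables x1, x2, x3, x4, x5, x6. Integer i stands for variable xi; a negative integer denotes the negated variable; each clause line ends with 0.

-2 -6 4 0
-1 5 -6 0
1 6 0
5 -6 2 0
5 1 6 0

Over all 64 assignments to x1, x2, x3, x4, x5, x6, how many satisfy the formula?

30

Case analysis on x6 and x1:
  x6=1, x1=1: x3 free; 3 ways for (x2,x4,x5) × 2^1 = 6.
  x6=1, x1=0: x3 free; 4 ways for (x2,x4,x5) × 2^1 = 8.
  x6=0, x1=1: x2, x3, x4, x5 free → 2^4 = 16.
  x6=0, x1=0: a clause becomes empty — 0.
Total: 6 + 8 + 16 + 0 = 30.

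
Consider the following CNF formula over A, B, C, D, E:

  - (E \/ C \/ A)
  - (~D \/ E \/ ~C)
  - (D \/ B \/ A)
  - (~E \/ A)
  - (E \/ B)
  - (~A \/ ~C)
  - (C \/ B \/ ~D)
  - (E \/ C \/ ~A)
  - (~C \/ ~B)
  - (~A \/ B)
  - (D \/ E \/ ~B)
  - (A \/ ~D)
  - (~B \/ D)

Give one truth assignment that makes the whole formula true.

A=T  B=T  C=F  D=T  E=T

Set A = True and propagate.
  then C is forced to False.
  then E is forced to True.
  then B is forced to True.
  then D is forced to True.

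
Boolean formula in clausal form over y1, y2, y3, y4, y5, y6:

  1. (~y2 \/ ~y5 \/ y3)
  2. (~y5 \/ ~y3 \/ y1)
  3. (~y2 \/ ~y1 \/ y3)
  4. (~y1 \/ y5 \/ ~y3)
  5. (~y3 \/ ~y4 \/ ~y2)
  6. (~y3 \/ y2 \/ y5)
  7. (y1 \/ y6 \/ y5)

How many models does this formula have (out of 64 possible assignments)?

23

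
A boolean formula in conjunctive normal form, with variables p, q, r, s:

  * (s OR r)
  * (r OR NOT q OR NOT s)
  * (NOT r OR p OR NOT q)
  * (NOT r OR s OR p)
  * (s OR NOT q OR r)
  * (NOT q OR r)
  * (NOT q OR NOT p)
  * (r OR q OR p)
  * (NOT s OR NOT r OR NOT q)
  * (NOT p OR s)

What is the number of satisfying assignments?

3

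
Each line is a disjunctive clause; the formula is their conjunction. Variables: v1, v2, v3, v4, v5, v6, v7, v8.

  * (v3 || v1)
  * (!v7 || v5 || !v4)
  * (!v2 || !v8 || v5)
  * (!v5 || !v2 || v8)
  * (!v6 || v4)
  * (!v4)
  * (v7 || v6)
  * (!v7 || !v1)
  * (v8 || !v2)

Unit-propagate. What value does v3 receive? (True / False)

(!v4) is a unit clause: v4 = False.
From (v4 || !v6) and v4 = False: v6 = False.
In (v6 || v7), v6 is now false; v7 must hold, so v7 = True.
From (!v1 || !v7) and v7 = True: v1 = False.
(v1 || v3): since v1 = False, the clause reduces to (v3). v3 = True.

True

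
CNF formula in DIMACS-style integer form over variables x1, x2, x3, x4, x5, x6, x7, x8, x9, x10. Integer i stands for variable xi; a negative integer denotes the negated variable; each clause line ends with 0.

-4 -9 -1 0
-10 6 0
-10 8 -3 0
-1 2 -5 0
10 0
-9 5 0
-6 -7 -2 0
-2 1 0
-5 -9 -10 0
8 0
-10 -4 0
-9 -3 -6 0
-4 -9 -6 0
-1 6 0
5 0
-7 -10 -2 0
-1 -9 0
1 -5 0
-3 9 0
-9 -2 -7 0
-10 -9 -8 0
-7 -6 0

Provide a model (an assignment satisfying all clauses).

x1=T  x2=T  x3=F  x4=F  x5=T  x6=T  x7=F  x8=T  x9=F  x10=T

(x10) is a unit clause, so x10 = True.
The clause (x6) is unit: x6 must be True.
The clause (x8) is unit: x8 must be True.
Unit propagation: (~x4) forces x4 = False.
(x5) is a unit clause, so x5 = True.
The clause (~x9) is unit: x9 must be False.
Unit propagation: (x1) forces x1 = True.
The clause (x2) is unit: x2 must be True.
The clause (~x7) is unit: x7 must be False.
The clause (~x3) is unit: x3 must be False.
Check each clause:
  1. (~x1 \/ ~x4 \/ ~x9) — ~x4 is true.
  2. (x6 \/ ~x10) — x6 is true.
  3. (x8 \/ ~x10 \/ ~x3) — x8 is true.
  4. (~x1 \/ ~x5 \/ x2) — x2 is true.
  5. (x10) — x10 is true.
  6. (x5 \/ ~x9) — x5 is true.
  7. (~x7 \/ ~x2 \/ ~x6) — ~x7 is true.
  8. (x1 \/ ~x2) — x1 is true.
  9. (~x5 \/ ~x10 \/ ~x9) — ~x9 is true.
  10. (x8) — x8 is true.
  11. (~x10 \/ ~x4) — ~x4 is true.
  12. (~x9 \/ ~x6 \/ ~x3) — ~x3 is true.
  13. (~x9 \/ ~x6 \/ ~x4) — ~x4 is true.
  14. (~x1 \/ x6) — x6 is true.
  15. (x5) — x5 is true.
  16. (~x2 \/ ~x7 \/ ~x10) — ~x7 is true.
  17. (~x9 \/ ~x1) — ~x9 is true.
  18. (x1 \/ ~x5) — x1 is true.
  19. (x9 \/ ~x3) — ~x3 is true.
  20. (~x2 \/ ~x9 \/ ~x7) — ~x7 is true.
  21. (~x9 \/ ~x8 \/ ~x10) — ~x9 is true.
  22. (~x6 \/ ~x7) — ~x7 is true.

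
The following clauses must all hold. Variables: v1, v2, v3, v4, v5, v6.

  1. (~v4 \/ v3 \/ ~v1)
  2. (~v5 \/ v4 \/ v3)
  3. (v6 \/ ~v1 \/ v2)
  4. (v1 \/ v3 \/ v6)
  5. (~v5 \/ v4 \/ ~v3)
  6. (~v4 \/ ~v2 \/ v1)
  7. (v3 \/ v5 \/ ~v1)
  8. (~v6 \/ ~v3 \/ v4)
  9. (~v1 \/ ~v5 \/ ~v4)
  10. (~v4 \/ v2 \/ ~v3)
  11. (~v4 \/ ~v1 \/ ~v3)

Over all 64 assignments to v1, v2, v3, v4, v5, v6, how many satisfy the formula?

Split on v3, then v4.
  v3=T, v4=T: a clause becomes empty — 0.
  v3=T, v4=F: remaining (v1,v2,v5,v6) ∈ {(F,F,F,F); (F,T,F,F); (T,T,F,F)} — 3.
  v3=F, v4=T: remaining (v1,v2,v5,v6) ∈ {(F,F,F,T); (F,F,T,T)} — 2.
  v3=F, v4=F: remaining (v1,v2,v5,v6) ∈ {(F,F,F,T); (F,T,F,T)} — 2.
Total: 0 + 3 + 2 + 2 = 7.

7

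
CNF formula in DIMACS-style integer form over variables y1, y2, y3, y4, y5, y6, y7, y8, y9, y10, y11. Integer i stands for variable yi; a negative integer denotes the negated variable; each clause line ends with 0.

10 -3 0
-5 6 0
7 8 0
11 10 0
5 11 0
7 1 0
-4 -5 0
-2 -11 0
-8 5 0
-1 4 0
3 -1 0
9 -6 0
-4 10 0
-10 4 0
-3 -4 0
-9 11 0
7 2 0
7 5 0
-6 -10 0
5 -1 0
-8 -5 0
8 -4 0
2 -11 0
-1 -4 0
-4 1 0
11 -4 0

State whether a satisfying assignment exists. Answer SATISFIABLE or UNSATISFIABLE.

y4 = True:
  propagation gives y5=False, y11=True, y2=False; an empty clause results — contradiction.
y4 = False:
  propagation gives y1=False, y7=True, y10=False, y3=False; an empty clause results — contradiction.
Every branch closes, so no satisfying assignment exists.

UNSATISFIABLE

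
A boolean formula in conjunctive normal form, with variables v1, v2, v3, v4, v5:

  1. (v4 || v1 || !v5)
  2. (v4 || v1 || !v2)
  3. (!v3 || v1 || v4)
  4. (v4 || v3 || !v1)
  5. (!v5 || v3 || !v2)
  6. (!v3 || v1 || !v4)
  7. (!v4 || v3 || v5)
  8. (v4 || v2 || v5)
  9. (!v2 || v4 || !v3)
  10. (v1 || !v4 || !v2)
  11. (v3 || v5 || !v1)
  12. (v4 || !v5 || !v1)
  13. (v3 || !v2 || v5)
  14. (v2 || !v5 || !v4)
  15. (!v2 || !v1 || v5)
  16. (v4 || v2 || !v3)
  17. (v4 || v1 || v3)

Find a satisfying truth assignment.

v1=T, v2=F, v3=T, v4=T, v5=F

Check each clause:
  1. (v4 || !v5 || v1) — v1 is true.
  2. (v4 || v1 || !v2) — v1 is true.
  3. (!v3 || v1 || v4) — v1 is true.
  4. (!v1 || v3 || v4) — v3 is true.
  5. (!v2 || v3 || !v5) — v3 is true.
  6. (!v4 || v1 || !v3) — v1 is true.
  7. (v3 || v5 || !v4) — v3 is true.
  8. (v4 || v2 || v5) — v4 is true.
  9. (v4 || !v3 || !v2) — v4 is true.
  10. (!v4 || !v2 || v1) — v1 is true.
  11. (!v1 || v5 || v3) — v3 is true.
  12. (v4 || !v1 || !v5) — !v5 is true.
  13. (v3 || !v2 || v5) — v3 is true.
  14. (v2 || !v5 || !v4) — !v5 is true.
  15. (!v1 || v5 || !v2) — !v2 is true.
  16. (!v3 || v2 || v4) — v4 is true.
  17. (v4 || v3 || v1) — v1 is true.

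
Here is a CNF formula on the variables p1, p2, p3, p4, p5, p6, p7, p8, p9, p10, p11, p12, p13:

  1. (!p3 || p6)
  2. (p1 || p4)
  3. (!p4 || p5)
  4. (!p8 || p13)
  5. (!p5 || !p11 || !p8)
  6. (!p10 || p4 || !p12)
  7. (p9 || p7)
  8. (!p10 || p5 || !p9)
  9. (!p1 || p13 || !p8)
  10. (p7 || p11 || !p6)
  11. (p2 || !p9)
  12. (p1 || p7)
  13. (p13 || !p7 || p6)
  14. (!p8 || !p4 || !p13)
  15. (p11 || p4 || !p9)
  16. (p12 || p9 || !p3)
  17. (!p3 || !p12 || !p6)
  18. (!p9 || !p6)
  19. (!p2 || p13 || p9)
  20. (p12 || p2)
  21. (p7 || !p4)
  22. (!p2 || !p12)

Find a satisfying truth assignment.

p1=False  p2=False  p3=False  p4=True  p5=True  p6=False  p7=True  p8=False  p9=False  p10=True  p11=True  p12=True  p13=True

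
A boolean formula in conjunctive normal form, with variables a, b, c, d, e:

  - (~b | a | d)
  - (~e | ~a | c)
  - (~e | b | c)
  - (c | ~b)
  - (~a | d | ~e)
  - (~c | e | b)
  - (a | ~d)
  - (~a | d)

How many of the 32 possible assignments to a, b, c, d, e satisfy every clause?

6

Satisfying assignments:
  a=0 b=0 c=0 d=0 e=0
  a=0 b=0 c=1 d=0 e=1
  a=1 b=0 c=0 d=1 e=0
  a=1 b=0 c=1 d=1 e=1
  a=1 b=1 c=1 d=1 e=0
  a=1 b=1 c=1 d=1 e=1
That's 6 in total.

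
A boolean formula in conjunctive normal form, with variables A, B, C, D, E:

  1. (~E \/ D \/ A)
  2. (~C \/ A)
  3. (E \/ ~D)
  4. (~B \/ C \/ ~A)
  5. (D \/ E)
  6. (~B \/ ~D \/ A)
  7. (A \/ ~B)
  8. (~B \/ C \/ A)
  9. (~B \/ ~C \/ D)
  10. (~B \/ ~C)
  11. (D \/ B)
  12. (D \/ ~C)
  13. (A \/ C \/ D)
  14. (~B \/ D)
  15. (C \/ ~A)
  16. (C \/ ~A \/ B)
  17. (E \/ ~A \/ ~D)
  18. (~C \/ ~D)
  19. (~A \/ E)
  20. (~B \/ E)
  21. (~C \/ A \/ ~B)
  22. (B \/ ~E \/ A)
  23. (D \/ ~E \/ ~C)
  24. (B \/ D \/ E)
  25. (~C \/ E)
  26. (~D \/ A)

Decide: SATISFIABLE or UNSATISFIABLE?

A = True:
  propagation gives C=True, B=False, D=True; an empty clause results — contradiction.
A = False:
  propagation gives C=False, B=False, D=True; an empty clause results — contradiction.
Every branch closes, so no satisfying assignment exists.

UNSATISFIABLE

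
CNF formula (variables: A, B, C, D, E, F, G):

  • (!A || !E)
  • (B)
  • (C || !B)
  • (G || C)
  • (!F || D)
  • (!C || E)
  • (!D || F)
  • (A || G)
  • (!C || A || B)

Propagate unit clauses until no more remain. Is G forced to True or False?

True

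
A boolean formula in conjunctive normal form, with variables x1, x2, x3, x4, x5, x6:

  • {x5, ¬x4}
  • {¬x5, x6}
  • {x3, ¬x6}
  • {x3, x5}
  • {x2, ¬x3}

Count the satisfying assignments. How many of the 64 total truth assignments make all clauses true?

8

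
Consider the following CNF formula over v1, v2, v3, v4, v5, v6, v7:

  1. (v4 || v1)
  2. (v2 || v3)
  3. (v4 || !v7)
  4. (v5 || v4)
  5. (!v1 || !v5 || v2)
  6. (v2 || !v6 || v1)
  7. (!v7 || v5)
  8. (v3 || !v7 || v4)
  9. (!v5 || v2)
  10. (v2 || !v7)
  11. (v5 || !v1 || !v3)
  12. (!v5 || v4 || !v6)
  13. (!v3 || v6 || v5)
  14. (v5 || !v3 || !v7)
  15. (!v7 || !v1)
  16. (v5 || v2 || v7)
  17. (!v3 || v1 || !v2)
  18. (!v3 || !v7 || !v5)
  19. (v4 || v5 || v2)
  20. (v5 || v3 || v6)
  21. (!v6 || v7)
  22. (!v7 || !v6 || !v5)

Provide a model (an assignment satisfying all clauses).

v1=False  v2=True  v3=False  v4=True  v5=True  v6=False  v7=True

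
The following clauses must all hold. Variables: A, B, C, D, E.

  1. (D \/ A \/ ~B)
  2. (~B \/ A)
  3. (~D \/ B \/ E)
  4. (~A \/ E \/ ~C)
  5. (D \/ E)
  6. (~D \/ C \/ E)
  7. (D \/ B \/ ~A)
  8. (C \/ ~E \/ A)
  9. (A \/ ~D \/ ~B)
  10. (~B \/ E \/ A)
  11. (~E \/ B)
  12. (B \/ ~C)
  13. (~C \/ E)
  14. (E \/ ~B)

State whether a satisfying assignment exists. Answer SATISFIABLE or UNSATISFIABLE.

SATISFIABLE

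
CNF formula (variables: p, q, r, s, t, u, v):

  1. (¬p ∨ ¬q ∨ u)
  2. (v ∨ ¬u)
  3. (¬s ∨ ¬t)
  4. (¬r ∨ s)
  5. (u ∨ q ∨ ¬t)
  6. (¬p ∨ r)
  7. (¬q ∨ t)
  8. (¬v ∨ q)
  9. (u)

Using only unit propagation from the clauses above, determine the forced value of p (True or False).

(u) is a unit clause: u = True.
From (¬u ∨ v) and u = True: v = True.
(q ∨ ¬v) with v = True leaves only q, so q = True.
In (¬q ∨ t), ¬q is now false; t must hold, so t = True.
From (¬s ∨ ¬t) and t = True: s = False.
In (¬r ∨ s), s is now false; ¬r must hold, so r = False.
(r ∨ ¬p): since r = False, the clause reduces to (¬p). p = False.

False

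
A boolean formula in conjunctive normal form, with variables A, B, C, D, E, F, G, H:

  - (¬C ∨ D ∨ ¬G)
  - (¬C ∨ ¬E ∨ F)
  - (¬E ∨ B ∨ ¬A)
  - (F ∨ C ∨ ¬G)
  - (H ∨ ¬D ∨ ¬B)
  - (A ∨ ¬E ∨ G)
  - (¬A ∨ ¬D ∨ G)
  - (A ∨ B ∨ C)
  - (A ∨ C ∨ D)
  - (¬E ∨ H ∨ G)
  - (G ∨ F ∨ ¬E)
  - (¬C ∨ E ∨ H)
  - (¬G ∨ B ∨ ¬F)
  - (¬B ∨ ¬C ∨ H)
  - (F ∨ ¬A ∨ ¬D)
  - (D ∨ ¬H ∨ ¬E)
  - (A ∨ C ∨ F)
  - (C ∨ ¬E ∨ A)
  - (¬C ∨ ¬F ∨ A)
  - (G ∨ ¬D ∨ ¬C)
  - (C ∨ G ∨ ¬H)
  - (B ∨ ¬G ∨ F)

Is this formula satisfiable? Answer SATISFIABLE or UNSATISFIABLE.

Try A = True.
The remaining clauses are satisfied by B = True, C = True, D = True, E = False, F = True, G = True, H = True.
Every clause has at least one true literal under this assignment.
So A = True, B = True, C = True, D = True, E = False, F = True, G = True, H = True is a satisfying assignment.

SATISFIABLE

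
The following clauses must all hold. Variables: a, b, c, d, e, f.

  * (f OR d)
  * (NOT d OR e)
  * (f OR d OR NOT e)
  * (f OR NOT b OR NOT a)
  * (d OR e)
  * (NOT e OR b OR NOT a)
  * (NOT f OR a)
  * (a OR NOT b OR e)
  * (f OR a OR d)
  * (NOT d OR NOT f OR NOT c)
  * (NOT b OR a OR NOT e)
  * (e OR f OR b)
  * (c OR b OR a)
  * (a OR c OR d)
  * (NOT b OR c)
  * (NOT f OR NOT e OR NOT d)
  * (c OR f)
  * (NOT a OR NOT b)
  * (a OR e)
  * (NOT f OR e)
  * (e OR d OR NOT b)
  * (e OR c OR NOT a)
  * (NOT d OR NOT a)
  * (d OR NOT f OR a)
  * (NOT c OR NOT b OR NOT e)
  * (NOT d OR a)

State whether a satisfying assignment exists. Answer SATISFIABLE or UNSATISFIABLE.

UNSATISFIABLE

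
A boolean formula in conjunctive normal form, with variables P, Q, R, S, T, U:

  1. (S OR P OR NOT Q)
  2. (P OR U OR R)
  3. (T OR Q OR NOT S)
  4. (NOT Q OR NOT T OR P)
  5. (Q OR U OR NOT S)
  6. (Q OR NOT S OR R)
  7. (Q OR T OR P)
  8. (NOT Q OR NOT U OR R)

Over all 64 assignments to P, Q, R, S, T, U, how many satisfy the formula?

27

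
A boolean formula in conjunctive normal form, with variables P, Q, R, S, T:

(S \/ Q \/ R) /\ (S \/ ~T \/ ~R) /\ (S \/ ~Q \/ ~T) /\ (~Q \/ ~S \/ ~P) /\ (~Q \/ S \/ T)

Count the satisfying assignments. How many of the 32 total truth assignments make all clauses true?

Case analysis on S and Q:
  S=T, Q=T: remaining (P,R,T) ∈ {(F,F,F); (F,F,T); (F,T,F); (F,T,T)} — 4.
  S=T, Q=F: P, R, T free → 2^3 = 8.
  S=F, Q=T: a clause becomes empty — 0.
  S=F, Q=F: remaining (P,R,T) ∈ {(F,T,F); (T,T,F)} — 2.
Total: 4 + 8 + 0 + 2 = 14.

14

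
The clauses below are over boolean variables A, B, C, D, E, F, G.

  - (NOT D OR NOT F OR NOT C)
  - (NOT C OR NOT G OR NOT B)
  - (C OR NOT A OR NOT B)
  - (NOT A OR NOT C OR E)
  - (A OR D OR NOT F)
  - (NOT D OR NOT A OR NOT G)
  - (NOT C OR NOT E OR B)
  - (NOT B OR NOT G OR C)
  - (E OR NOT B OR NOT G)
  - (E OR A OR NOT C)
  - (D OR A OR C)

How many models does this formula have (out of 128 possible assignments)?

29

Split on C, then A.
  C=1, A=1: remaining (B,D,E,F,G) ∈ {(1,0,1,0,0); (1,0,1,1,0); (1,1,1,0,0)} — 3.
  C=1, A=0: remaining (B,D,E,F,G) ∈ {(1,0,1,0,0); (1,1,1,0,0)} — 2.
  C=0, A=1: E, F free; 3 ways for (B,D,G) × 2^2 = 12.
  C=0, A=0: E, F free; 3 ways for (B,D,G) × 2^2 = 12.
Total: 3 + 2 + 12 + 12 = 29.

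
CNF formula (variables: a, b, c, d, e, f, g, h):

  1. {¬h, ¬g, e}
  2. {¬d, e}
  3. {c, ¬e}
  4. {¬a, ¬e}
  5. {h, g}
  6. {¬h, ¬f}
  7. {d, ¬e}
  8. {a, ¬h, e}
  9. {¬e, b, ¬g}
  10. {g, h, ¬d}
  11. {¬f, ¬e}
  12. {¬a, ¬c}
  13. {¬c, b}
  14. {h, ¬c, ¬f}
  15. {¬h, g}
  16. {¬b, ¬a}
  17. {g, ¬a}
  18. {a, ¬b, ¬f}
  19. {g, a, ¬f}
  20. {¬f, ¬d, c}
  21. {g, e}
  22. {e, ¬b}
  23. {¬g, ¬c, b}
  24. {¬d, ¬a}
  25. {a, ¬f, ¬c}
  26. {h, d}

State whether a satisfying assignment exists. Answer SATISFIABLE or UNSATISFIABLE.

f occurs only negated in the remaining clauses — set f = False.
Branch on a: take a = False.
Branch on b: take b = True.
  then e is forced to True.
  then c is forced to True.
  then d is forced to True.
Branch on g: take g = True.
h is now unconstrained; take h = False.
So a=False  b=True  c=True  d=True  e=True  f=False  g=True  h=False is a satisfying assignment.

SATISFIABLE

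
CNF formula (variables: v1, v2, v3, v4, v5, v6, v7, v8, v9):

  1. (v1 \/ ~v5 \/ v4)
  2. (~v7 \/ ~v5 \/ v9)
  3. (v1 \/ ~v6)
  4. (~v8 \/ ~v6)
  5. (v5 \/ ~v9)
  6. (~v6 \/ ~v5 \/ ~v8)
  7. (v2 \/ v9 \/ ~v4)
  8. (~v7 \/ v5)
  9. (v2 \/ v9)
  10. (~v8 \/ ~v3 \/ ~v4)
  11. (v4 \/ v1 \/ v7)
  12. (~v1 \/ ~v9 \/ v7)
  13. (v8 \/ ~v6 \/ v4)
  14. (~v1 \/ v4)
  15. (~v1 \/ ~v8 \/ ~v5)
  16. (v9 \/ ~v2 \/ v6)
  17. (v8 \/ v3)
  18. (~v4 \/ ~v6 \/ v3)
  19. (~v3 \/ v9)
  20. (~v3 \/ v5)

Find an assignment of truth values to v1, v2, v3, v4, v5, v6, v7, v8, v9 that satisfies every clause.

v1=0, v2=1, v3=1, v4=1, v5=1, v6=0, v7=1, v8=0, v9=1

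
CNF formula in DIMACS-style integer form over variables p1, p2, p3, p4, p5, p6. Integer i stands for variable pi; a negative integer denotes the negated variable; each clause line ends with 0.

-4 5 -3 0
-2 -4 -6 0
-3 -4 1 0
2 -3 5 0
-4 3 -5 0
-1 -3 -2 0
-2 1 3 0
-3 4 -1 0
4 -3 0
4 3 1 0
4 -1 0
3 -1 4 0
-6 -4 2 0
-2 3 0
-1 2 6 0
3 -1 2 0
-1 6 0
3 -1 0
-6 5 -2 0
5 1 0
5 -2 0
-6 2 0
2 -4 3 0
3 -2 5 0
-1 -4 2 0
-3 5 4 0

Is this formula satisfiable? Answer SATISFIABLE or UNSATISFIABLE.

UNSATISFIABLE

p3 = True:
  propagation gives p4=True, p5=True, p1=True, p2=False; an empty clause results — contradiction.
p3 = False:
  propagation gives p2=False, p1=False, p4=True; an empty clause results — contradiction.
Every branch closes, so no satisfying assignment exists.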